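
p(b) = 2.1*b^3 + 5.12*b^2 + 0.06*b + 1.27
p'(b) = 6.3*b^2 + 10.24*b + 0.06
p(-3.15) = -13.75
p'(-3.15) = 30.32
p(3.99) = 216.41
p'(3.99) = 141.21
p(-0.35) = 1.79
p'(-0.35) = -2.75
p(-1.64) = 5.68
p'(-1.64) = 0.21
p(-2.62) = -1.51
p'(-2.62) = 16.48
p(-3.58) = -29.68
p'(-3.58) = 44.14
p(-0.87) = 3.71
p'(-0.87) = -4.08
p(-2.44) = 1.10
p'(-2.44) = 12.58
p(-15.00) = -5935.13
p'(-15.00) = 1263.96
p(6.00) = 639.55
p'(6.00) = 288.30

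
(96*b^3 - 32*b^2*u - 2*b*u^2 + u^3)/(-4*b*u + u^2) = -24*b^2/u + 2*b + u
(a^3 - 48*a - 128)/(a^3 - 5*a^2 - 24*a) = (a^2 + 8*a + 16)/(a*(a + 3))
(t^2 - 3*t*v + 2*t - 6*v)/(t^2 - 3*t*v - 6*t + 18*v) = (t + 2)/(t - 6)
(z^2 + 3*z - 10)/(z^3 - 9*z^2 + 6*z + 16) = (z + 5)/(z^2 - 7*z - 8)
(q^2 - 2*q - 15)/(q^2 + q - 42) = (q^2 - 2*q - 15)/(q^2 + q - 42)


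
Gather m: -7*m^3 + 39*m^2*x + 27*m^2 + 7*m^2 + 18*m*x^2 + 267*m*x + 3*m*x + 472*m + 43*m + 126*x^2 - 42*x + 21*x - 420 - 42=-7*m^3 + m^2*(39*x + 34) + m*(18*x^2 + 270*x + 515) + 126*x^2 - 21*x - 462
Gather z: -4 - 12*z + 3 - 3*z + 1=-15*z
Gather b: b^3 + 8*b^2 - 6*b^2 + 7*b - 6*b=b^3 + 2*b^2 + b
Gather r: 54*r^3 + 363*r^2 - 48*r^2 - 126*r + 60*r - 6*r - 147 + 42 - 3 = 54*r^3 + 315*r^2 - 72*r - 108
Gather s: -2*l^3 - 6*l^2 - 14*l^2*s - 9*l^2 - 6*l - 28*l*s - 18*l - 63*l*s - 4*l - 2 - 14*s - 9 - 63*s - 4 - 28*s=-2*l^3 - 15*l^2 - 28*l + s*(-14*l^2 - 91*l - 105) - 15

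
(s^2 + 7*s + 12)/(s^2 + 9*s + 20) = (s + 3)/(s + 5)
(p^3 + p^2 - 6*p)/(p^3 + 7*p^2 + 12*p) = (p - 2)/(p + 4)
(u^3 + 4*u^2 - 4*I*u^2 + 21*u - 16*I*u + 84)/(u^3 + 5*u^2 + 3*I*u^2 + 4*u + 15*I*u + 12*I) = (u - 7*I)/(u + 1)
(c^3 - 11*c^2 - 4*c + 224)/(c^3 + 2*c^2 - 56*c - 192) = (c - 7)/(c + 6)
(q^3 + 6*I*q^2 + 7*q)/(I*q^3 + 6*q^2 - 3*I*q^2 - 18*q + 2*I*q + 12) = q*(q^2 + 6*I*q + 7)/(I*q^3 + 6*q^2 - 3*I*q^2 - 18*q + 2*I*q + 12)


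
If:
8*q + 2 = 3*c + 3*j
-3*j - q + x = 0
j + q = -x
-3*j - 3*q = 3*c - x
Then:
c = 8/69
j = 2/23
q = -4/23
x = 2/23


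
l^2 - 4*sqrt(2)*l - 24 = (l - 6*sqrt(2))*(l + 2*sqrt(2))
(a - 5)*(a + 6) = a^2 + a - 30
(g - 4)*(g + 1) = g^2 - 3*g - 4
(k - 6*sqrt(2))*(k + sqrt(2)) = k^2 - 5*sqrt(2)*k - 12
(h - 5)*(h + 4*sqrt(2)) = h^2 - 5*h + 4*sqrt(2)*h - 20*sqrt(2)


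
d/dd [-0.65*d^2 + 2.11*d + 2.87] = 2.11 - 1.3*d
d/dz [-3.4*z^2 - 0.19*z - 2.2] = -6.8*z - 0.19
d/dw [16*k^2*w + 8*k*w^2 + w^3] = 16*k^2 + 16*k*w + 3*w^2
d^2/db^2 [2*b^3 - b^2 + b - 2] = 12*b - 2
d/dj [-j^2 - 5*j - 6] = -2*j - 5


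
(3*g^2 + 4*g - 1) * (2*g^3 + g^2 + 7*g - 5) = 6*g^5 + 11*g^4 + 23*g^3 + 12*g^2 - 27*g + 5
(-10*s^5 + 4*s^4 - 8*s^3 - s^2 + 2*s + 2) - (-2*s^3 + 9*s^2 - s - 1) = -10*s^5 + 4*s^4 - 6*s^3 - 10*s^2 + 3*s + 3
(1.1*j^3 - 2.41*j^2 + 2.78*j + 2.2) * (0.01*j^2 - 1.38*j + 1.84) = 0.011*j^5 - 1.5421*j^4 + 5.3776*j^3 - 8.2488*j^2 + 2.0792*j + 4.048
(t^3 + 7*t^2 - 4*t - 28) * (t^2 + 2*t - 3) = t^5 + 9*t^4 + 7*t^3 - 57*t^2 - 44*t + 84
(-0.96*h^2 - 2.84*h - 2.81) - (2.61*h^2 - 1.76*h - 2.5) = -3.57*h^2 - 1.08*h - 0.31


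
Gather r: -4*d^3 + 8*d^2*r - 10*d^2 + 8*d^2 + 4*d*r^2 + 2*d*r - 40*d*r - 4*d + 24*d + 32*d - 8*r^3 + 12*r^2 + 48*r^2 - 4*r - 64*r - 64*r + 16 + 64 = -4*d^3 - 2*d^2 + 52*d - 8*r^3 + r^2*(4*d + 60) + r*(8*d^2 - 38*d - 132) + 80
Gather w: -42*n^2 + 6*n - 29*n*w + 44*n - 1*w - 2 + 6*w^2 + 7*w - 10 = -42*n^2 + 50*n + 6*w^2 + w*(6 - 29*n) - 12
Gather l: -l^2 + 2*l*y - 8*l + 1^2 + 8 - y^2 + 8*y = -l^2 + l*(2*y - 8) - y^2 + 8*y + 9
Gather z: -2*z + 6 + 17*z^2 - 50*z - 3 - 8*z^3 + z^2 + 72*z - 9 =-8*z^3 + 18*z^2 + 20*z - 6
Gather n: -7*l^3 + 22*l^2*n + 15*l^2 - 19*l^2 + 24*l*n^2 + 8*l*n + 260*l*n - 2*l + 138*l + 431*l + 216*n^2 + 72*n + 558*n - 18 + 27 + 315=-7*l^3 - 4*l^2 + 567*l + n^2*(24*l + 216) + n*(22*l^2 + 268*l + 630) + 324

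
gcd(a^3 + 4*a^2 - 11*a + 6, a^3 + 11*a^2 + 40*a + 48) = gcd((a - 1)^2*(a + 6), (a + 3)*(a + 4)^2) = 1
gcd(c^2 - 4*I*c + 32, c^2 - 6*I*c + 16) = c - 8*I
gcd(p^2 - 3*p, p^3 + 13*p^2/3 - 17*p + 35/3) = 1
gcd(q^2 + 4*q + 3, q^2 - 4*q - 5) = q + 1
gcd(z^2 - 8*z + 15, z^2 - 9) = z - 3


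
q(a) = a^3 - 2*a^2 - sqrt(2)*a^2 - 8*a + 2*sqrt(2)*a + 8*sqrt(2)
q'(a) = 3*a^2 - 4*a - 2*sqrt(2)*a - 8 + 2*sqrt(2)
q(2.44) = -7.11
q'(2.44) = -3.97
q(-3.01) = -31.32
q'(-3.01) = 42.56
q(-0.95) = 12.29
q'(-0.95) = 4.02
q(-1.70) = 5.33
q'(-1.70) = 15.11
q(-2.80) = -22.93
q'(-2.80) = 37.47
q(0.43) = 8.54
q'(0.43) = -7.55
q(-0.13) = 11.93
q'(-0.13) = -4.23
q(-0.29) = 12.50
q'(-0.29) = -2.94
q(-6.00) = -296.57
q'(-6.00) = 143.80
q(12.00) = 1185.61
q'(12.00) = 344.89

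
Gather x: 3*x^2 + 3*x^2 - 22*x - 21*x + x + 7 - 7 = 6*x^2 - 42*x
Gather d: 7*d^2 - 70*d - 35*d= 7*d^2 - 105*d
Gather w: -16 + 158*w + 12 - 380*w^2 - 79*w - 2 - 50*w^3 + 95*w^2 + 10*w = -50*w^3 - 285*w^2 + 89*w - 6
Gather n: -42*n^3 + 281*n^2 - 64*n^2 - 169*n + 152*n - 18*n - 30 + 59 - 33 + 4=-42*n^3 + 217*n^2 - 35*n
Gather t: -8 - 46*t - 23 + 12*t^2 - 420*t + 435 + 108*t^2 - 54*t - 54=120*t^2 - 520*t + 350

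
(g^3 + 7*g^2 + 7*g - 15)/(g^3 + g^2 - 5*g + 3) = (g + 5)/(g - 1)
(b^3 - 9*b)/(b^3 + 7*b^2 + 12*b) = (b - 3)/(b + 4)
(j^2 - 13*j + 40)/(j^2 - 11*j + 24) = (j - 5)/(j - 3)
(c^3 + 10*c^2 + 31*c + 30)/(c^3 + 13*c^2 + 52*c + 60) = (c + 3)/(c + 6)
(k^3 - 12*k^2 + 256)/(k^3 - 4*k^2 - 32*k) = (k - 8)/k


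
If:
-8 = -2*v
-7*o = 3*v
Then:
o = -12/7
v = 4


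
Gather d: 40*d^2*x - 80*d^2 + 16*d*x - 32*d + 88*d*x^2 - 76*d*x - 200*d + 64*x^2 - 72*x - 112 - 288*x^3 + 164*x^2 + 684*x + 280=d^2*(40*x - 80) + d*(88*x^2 - 60*x - 232) - 288*x^3 + 228*x^2 + 612*x + 168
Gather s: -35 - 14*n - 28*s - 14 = -14*n - 28*s - 49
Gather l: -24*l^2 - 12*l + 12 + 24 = -24*l^2 - 12*l + 36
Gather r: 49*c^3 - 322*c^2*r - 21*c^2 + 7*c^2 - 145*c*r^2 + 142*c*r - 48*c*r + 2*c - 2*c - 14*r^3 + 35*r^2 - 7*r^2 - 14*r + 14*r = 49*c^3 - 14*c^2 - 14*r^3 + r^2*(28 - 145*c) + r*(-322*c^2 + 94*c)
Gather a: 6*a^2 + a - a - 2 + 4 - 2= 6*a^2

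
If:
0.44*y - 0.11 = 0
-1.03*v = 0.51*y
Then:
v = -0.12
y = 0.25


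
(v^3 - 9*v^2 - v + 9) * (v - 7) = v^4 - 16*v^3 + 62*v^2 + 16*v - 63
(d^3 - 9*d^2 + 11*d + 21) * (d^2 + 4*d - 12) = d^5 - 5*d^4 - 37*d^3 + 173*d^2 - 48*d - 252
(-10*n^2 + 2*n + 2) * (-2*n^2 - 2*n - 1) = 20*n^4 + 16*n^3 + 2*n^2 - 6*n - 2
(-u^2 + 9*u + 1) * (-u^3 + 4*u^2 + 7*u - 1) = u^5 - 13*u^4 + 28*u^3 + 68*u^2 - 2*u - 1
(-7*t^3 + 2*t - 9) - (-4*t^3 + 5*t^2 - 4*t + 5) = -3*t^3 - 5*t^2 + 6*t - 14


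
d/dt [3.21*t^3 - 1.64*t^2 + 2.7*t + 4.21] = 9.63*t^2 - 3.28*t + 2.7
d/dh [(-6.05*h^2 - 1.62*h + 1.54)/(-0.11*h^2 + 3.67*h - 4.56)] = (-22.3817*h^2 + 55.5148*h + 1.7354)/(0.0121*h^4 - 0.8074*h^3 + 14.4721*h^2 - 33.4704*h + 20.7936)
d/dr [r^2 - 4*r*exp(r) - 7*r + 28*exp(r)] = -4*r*exp(r) + 2*r + 24*exp(r) - 7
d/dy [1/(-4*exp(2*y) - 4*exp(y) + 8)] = (2*exp(y) + 1)*exp(y)/(4*(exp(2*y) + exp(y) - 2)^2)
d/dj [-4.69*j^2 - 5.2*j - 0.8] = -9.38*j - 5.2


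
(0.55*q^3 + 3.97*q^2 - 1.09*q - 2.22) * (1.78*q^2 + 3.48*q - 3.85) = 0.979*q^5 + 8.9806*q^4 + 9.7579*q^3 - 23.0293*q^2 - 3.5291*q + 8.547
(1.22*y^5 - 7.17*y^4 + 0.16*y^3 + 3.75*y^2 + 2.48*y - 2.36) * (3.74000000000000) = 4.5628*y^5 - 26.8158*y^4 + 0.5984*y^3 + 14.025*y^2 + 9.2752*y - 8.8264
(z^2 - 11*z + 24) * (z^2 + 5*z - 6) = z^4 - 6*z^3 - 37*z^2 + 186*z - 144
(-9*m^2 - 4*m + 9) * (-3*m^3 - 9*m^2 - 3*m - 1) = 27*m^5 + 93*m^4 + 36*m^3 - 60*m^2 - 23*m - 9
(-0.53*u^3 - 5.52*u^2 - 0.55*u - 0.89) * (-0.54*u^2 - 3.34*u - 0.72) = 0.2862*u^5 + 4.751*u^4 + 19.1154*u^3 + 6.292*u^2 + 3.3686*u + 0.6408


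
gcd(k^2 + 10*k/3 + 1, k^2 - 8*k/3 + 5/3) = 1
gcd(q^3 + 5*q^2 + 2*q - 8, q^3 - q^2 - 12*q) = 1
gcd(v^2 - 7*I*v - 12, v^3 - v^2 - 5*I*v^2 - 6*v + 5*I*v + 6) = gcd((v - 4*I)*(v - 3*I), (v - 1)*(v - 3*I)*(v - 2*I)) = v - 3*I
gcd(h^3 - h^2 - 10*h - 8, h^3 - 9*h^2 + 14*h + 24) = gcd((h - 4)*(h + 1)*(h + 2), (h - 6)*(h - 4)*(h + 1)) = h^2 - 3*h - 4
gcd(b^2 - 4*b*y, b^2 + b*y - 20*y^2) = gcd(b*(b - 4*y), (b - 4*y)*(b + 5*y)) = -b + 4*y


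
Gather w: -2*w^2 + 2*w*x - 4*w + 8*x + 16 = -2*w^2 + w*(2*x - 4) + 8*x + 16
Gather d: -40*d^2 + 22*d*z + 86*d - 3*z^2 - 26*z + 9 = -40*d^2 + d*(22*z + 86) - 3*z^2 - 26*z + 9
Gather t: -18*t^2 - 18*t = -18*t^2 - 18*t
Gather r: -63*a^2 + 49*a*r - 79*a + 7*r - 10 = -63*a^2 - 79*a + r*(49*a + 7) - 10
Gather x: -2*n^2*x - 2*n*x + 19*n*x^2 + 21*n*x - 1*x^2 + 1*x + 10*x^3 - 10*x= 10*x^3 + x^2*(19*n - 1) + x*(-2*n^2 + 19*n - 9)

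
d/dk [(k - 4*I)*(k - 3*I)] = 2*k - 7*I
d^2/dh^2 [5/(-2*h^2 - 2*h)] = 5*(h*(h + 1) - (2*h + 1)^2)/(h^3*(h + 1)^3)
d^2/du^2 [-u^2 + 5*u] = -2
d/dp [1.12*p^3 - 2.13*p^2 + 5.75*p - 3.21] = 3.36*p^2 - 4.26*p + 5.75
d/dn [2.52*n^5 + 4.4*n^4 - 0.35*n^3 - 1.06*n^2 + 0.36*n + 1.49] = 12.6*n^4 + 17.6*n^3 - 1.05*n^2 - 2.12*n + 0.36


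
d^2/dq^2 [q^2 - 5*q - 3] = 2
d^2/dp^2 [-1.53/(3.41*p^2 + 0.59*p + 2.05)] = (35.581986*p^2 + 6.156414*p - 1.53*(6.82*p + 0.59)*(13.64*p + 1.18) + 21.39093)/(3.41*p^2 + 0.59*p + 2.05)^3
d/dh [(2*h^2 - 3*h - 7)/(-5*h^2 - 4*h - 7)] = (-23*h^2 - 98*h - 7)/(25*h^4 + 40*h^3 + 86*h^2 + 56*h + 49)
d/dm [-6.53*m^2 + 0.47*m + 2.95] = 0.47 - 13.06*m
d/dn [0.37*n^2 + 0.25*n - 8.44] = 0.74*n + 0.25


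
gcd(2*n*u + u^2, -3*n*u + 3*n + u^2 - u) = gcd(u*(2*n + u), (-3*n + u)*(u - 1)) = 1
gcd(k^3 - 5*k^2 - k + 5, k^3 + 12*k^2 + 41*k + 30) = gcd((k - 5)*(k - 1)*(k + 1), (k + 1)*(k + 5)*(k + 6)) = k + 1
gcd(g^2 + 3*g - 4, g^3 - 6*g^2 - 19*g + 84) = g + 4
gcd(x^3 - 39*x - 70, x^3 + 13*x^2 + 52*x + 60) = x^2 + 7*x + 10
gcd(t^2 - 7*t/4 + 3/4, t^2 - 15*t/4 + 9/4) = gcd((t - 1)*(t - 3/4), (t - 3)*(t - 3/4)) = t - 3/4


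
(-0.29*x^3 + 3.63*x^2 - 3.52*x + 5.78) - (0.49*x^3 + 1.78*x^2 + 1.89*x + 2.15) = -0.78*x^3 + 1.85*x^2 - 5.41*x + 3.63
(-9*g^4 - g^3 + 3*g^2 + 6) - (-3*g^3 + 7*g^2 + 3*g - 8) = -9*g^4 + 2*g^3 - 4*g^2 - 3*g + 14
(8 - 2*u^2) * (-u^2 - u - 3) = 2*u^4 + 2*u^3 - 2*u^2 - 8*u - 24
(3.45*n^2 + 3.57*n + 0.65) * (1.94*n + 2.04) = 6.693*n^3 + 13.9638*n^2 + 8.5438*n + 1.326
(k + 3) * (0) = 0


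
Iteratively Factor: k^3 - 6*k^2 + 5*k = (k)*(k^2 - 6*k + 5) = k*(k - 5)*(k - 1)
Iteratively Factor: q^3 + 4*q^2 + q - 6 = (q - 1)*(q^2 + 5*q + 6) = (q - 1)*(q + 3)*(q + 2)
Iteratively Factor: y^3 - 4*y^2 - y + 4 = (y - 4)*(y^2 - 1) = (y - 4)*(y - 1)*(y + 1)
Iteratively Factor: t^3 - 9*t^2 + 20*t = (t)*(t^2 - 9*t + 20) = t*(t - 5)*(t - 4)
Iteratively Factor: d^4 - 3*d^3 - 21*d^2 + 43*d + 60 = (d - 5)*(d^3 + 2*d^2 - 11*d - 12) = (d - 5)*(d - 3)*(d^2 + 5*d + 4) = (d - 5)*(d - 3)*(d + 1)*(d + 4)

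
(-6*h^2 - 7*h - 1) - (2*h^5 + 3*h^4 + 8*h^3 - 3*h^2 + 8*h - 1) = -2*h^5 - 3*h^4 - 8*h^3 - 3*h^2 - 15*h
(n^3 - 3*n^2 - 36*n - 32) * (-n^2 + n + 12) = -n^5 + 4*n^4 + 45*n^3 - 40*n^2 - 464*n - 384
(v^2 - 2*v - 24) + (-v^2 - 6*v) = -8*v - 24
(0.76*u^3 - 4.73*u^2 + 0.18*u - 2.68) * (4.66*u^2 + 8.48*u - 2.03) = 3.5416*u^5 - 15.597*u^4 - 40.8144*u^3 - 1.3605*u^2 - 23.0918*u + 5.4404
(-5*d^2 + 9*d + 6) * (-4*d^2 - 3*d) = 20*d^4 - 21*d^3 - 51*d^2 - 18*d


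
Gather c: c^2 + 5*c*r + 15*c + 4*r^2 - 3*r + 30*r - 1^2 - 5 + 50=c^2 + c*(5*r + 15) + 4*r^2 + 27*r + 44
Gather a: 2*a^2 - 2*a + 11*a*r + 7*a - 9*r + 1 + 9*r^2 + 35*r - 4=2*a^2 + a*(11*r + 5) + 9*r^2 + 26*r - 3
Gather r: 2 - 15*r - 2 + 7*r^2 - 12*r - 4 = 7*r^2 - 27*r - 4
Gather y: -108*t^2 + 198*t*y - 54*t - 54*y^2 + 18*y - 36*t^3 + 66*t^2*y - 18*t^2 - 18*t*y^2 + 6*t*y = -36*t^3 - 126*t^2 - 54*t + y^2*(-18*t - 54) + y*(66*t^2 + 204*t + 18)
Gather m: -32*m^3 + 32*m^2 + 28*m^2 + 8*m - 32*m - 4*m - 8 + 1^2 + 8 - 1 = -32*m^3 + 60*m^2 - 28*m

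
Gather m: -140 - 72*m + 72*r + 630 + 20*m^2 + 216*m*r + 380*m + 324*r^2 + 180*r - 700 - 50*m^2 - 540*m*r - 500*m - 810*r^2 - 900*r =-30*m^2 + m*(-324*r - 192) - 486*r^2 - 648*r - 210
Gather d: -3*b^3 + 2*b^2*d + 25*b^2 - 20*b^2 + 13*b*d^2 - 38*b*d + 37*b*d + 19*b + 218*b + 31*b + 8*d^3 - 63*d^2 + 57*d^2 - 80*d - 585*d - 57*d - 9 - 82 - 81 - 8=-3*b^3 + 5*b^2 + 268*b + 8*d^3 + d^2*(13*b - 6) + d*(2*b^2 - b - 722) - 180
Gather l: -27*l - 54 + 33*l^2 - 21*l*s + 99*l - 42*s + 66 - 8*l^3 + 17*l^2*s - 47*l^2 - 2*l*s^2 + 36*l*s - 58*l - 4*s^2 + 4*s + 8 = -8*l^3 + l^2*(17*s - 14) + l*(-2*s^2 + 15*s + 14) - 4*s^2 - 38*s + 20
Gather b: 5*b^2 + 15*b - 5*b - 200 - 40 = 5*b^2 + 10*b - 240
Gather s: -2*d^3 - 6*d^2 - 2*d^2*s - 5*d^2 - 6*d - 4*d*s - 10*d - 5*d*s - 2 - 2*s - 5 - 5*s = -2*d^3 - 11*d^2 - 16*d + s*(-2*d^2 - 9*d - 7) - 7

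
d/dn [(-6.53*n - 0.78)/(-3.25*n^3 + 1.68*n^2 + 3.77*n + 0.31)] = (-42.445*n^3 + 3.3654*n^2 + 2.6208*n + 0.9163)/(10.5625*n^6 - 10.92*n^5 - 21.6826*n^4 + 10.6522*n^3 + 15.2545*n^2 + 2.3374*n + 0.0961)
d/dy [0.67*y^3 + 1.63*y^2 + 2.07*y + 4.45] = 2.01*y^2 + 3.26*y + 2.07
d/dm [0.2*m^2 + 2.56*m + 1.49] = 0.4*m + 2.56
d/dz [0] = 0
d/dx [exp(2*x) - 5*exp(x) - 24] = (2*exp(x) - 5)*exp(x)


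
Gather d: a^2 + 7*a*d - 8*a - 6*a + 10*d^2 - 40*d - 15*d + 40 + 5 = a^2 - 14*a + 10*d^2 + d*(7*a - 55) + 45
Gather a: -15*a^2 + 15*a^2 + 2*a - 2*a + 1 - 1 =0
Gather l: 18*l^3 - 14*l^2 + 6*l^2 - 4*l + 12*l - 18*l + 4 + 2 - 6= 18*l^3 - 8*l^2 - 10*l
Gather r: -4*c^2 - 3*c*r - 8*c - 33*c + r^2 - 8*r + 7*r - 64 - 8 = -4*c^2 - 41*c + r^2 + r*(-3*c - 1) - 72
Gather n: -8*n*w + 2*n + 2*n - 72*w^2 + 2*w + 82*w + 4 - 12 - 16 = n*(4 - 8*w) - 72*w^2 + 84*w - 24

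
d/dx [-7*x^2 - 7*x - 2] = -14*x - 7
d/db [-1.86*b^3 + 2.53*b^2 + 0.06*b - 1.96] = -5.58*b^2 + 5.06*b + 0.06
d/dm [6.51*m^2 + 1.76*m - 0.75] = 13.02*m + 1.76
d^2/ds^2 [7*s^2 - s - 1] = 14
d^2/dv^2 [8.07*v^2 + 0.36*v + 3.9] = 16.1400000000000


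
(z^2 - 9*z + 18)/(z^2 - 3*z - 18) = (z - 3)/(z + 3)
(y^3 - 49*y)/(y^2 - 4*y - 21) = y*(y + 7)/(y + 3)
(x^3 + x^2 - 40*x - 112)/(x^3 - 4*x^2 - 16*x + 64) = (x^2 - 3*x - 28)/(x^2 - 8*x + 16)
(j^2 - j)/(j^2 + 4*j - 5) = j/(j + 5)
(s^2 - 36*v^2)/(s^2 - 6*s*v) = (s + 6*v)/s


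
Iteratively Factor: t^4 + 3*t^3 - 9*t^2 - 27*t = (t + 3)*(t^3 - 9*t) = (t + 3)^2*(t^2 - 3*t) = t*(t + 3)^2*(t - 3)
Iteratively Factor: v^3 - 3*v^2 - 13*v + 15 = (v - 5)*(v^2 + 2*v - 3) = (v - 5)*(v - 1)*(v + 3)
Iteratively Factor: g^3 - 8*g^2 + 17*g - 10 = (g - 2)*(g^2 - 6*g + 5) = (g - 5)*(g - 2)*(g - 1)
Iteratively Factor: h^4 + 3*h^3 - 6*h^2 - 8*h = (h + 1)*(h^3 + 2*h^2 - 8*h) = h*(h + 1)*(h^2 + 2*h - 8) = h*(h - 2)*(h + 1)*(h + 4)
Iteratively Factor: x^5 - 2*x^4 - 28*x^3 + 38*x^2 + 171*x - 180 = (x - 5)*(x^4 + 3*x^3 - 13*x^2 - 27*x + 36) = (x - 5)*(x - 3)*(x^3 + 6*x^2 + 5*x - 12) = (x - 5)*(x - 3)*(x + 3)*(x^2 + 3*x - 4) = (x - 5)*(x - 3)*(x + 3)*(x + 4)*(x - 1)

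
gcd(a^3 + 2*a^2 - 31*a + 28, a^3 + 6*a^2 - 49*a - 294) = a + 7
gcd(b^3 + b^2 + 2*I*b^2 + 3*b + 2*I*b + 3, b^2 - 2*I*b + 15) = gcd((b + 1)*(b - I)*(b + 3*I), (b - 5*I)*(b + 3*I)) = b + 3*I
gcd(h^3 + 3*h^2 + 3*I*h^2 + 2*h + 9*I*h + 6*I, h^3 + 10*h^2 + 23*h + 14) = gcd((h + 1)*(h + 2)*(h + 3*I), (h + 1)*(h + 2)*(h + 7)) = h^2 + 3*h + 2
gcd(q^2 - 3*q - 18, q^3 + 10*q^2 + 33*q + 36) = q + 3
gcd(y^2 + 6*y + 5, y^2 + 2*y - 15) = y + 5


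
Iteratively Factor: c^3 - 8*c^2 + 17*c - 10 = (c - 1)*(c^2 - 7*c + 10) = (c - 5)*(c - 1)*(c - 2)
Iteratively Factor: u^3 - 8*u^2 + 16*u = (u)*(u^2 - 8*u + 16) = u*(u - 4)*(u - 4)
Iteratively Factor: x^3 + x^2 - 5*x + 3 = (x - 1)*(x^2 + 2*x - 3) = (x - 1)*(x + 3)*(x - 1)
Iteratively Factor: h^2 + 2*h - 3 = (h + 3)*(h - 1)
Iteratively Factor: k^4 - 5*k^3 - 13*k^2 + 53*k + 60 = (k - 4)*(k^3 - k^2 - 17*k - 15) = (k - 4)*(k + 3)*(k^2 - 4*k - 5) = (k - 4)*(k + 1)*(k + 3)*(k - 5)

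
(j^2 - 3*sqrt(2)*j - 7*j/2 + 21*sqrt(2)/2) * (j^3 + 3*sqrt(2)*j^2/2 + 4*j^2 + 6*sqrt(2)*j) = j^5 - 3*sqrt(2)*j^4/2 + j^4/2 - 23*j^3 - 3*sqrt(2)*j^3/4 - 9*j^2/2 + 21*sqrt(2)*j^2 + 126*j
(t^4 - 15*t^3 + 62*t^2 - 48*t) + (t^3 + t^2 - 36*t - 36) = t^4 - 14*t^3 + 63*t^2 - 84*t - 36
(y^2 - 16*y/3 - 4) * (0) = 0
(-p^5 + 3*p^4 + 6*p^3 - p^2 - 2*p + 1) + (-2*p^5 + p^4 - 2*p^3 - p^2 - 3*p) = -3*p^5 + 4*p^4 + 4*p^3 - 2*p^2 - 5*p + 1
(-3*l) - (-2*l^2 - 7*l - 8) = 2*l^2 + 4*l + 8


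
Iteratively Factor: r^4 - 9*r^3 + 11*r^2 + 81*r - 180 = (r - 4)*(r^3 - 5*r^2 - 9*r + 45) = (r - 5)*(r - 4)*(r^2 - 9) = (r - 5)*(r - 4)*(r - 3)*(r + 3)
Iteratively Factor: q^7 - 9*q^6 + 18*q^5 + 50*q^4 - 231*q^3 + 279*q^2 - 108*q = (q - 1)*(q^6 - 8*q^5 + 10*q^4 + 60*q^3 - 171*q^2 + 108*q) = (q - 1)*(q + 3)*(q^5 - 11*q^4 + 43*q^3 - 69*q^2 + 36*q) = (q - 3)*(q - 1)*(q + 3)*(q^4 - 8*q^3 + 19*q^2 - 12*q) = q*(q - 3)*(q - 1)*(q + 3)*(q^3 - 8*q^2 + 19*q - 12) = q*(q - 3)^2*(q - 1)*(q + 3)*(q^2 - 5*q + 4) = q*(q - 3)^2*(q - 1)^2*(q + 3)*(q - 4)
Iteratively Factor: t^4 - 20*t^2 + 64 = (t + 2)*(t^3 - 2*t^2 - 16*t + 32) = (t - 4)*(t + 2)*(t^2 + 2*t - 8) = (t - 4)*(t - 2)*(t + 2)*(t + 4)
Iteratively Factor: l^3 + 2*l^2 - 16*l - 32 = (l + 4)*(l^2 - 2*l - 8) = (l - 4)*(l + 4)*(l + 2)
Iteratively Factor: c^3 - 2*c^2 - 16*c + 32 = (c - 4)*(c^2 + 2*c - 8) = (c - 4)*(c - 2)*(c + 4)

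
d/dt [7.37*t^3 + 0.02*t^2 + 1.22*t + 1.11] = 22.11*t^2 + 0.04*t + 1.22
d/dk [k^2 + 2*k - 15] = 2*k + 2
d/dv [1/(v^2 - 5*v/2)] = 2*(5 - 4*v)/(v^2*(2*v - 5)^2)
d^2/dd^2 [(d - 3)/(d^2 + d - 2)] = 2*((2 - 3*d)*(d^2 + d - 2) + (d - 3)*(2*d + 1)^2)/(d^2 + d - 2)^3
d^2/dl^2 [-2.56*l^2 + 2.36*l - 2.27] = -5.12000000000000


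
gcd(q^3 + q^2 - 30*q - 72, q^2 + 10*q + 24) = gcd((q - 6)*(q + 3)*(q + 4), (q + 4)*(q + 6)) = q + 4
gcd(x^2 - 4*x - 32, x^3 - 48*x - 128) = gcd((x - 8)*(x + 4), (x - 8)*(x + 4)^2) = x^2 - 4*x - 32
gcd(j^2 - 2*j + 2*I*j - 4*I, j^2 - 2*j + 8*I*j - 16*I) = j - 2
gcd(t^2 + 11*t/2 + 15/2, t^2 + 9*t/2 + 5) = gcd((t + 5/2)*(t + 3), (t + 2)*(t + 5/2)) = t + 5/2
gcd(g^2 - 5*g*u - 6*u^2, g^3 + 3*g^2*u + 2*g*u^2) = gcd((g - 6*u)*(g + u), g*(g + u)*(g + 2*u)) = g + u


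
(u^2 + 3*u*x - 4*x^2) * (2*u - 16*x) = 2*u^3 - 10*u^2*x - 56*u*x^2 + 64*x^3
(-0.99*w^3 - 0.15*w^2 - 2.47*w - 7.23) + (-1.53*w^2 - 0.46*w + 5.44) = -0.99*w^3 - 1.68*w^2 - 2.93*w - 1.79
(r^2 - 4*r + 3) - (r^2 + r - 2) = 5 - 5*r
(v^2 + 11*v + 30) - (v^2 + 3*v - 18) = 8*v + 48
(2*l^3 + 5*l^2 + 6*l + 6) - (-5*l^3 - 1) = 7*l^3 + 5*l^2 + 6*l + 7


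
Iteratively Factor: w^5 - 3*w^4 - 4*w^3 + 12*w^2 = (w - 2)*(w^4 - w^3 - 6*w^2) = (w - 2)*(w + 2)*(w^3 - 3*w^2) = (w - 3)*(w - 2)*(w + 2)*(w^2) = w*(w - 3)*(w - 2)*(w + 2)*(w)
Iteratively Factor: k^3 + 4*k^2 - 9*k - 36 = (k + 3)*(k^2 + k - 12) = (k - 3)*(k + 3)*(k + 4)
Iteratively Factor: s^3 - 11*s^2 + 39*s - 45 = (s - 5)*(s^2 - 6*s + 9) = (s - 5)*(s - 3)*(s - 3)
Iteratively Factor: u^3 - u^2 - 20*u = (u + 4)*(u^2 - 5*u) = u*(u + 4)*(u - 5)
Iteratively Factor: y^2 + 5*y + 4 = (y + 1)*(y + 4)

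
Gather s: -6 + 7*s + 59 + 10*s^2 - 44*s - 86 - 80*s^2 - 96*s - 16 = -70*s^2 - 133*s - 49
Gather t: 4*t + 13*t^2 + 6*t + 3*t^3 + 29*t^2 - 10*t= 3*t^3 + 42*t^2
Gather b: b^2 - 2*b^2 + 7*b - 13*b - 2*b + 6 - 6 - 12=-b^2 - 8*b - 12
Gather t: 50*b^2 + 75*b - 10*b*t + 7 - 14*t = 50*b^2 + 75*b + t*(-10*b - 14) + 7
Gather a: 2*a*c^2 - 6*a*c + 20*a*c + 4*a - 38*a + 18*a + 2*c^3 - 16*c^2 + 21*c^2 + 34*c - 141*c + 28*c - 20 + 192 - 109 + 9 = a*(2*c^2 + 14*c - 16) + 2*c^3 + 5*c^2 - 79*c + 72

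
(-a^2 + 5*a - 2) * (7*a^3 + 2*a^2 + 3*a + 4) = -7*a^5 + 33*a^4 - 7*a^3 + 7*a^2 + 14*a - 8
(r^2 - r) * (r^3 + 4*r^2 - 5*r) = r^5 + 3*r^4 - 9*r^3 + 5*r^2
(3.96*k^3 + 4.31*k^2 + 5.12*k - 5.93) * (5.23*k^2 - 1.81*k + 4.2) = 20.7108*k^5 + 15.3737*k^4 + 35.6085*k^3 - 22.1791*k^2 + 32.2373*k - 24.906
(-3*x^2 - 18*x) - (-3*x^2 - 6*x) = -12*x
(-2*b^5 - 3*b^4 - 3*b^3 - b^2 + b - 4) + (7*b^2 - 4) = -2*b^5 - 3*b^4 - 3*b^3 + 6*b^2 + b - 8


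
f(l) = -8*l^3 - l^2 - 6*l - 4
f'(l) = -24*l^2 - 2*l - 6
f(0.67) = -10.88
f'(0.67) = -18.11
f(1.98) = -81.90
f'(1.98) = -104.05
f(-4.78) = 875.55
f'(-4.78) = -544.80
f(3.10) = -270.54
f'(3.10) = -242.84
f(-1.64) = 38.44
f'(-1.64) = -67.27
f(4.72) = -895.83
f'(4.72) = -550.12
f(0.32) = -6.28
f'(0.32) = -9.10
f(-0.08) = -3.52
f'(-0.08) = -5.99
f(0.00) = -4.00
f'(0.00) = -6.00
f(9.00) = -5971.00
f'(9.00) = -1968.00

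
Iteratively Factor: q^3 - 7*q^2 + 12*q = (q)*(q^2 - 7*q + 12) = q*(q - 4)*(q - 3)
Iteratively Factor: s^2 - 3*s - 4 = (s + 1)*(s - 4)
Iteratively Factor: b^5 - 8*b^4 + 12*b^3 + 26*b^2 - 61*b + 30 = (b - 5)*(b^4 - 3*b^3 - 3*b^2 + 11*b - 6) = (b - 5)*(b + 2)*(b^3 - 5*b^2 + 7*b - 3) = (b - 5)*(b - 1)*(b + 2)*(b^2 - 4*b + 3) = (b - 5)*(b - 1)^2*(b + 2)*(b - 3)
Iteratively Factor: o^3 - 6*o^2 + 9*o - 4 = (o - 1)*(o^2 - 5*o + 4) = (o - 4)*(o - 1)*(o - 1)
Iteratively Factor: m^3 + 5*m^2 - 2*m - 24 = (m + 3)*(m^2 + 2*m - 8) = (m - 2)*(m + 3)*(m + 4)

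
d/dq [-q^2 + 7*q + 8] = 7 - 2*q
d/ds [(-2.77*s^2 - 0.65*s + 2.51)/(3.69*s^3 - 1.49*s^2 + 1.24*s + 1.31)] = (10.2213*s^4 + 4.797*s^3 - 32.189*s^2 + 0.222399999999997*s - 3.9639)/(13.6161*s^6 - 10.9962*s^5 + 11.3713*s^4 + 5.9726*s^3 - 2.3662*s^2 + 3.2488*s + 1.7161)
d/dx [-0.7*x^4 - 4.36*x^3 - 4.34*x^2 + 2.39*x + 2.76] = -2.8*x^3 - 13.08*x^2 - 8.68*x + 2.39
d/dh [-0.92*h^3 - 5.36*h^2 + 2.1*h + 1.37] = -2.76*h^2 - 10.72*h + 2.1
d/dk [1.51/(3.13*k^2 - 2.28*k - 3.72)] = (3.4428 - 9.4526*k)/(-3.13*k^2 + 2.28*k + 3.72)^2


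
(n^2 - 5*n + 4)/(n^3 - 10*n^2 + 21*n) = (n^2 - 5*n + 4)/(n*(n^2 - 10*n + 21))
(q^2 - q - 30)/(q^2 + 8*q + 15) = (q - 6)/(q + 3)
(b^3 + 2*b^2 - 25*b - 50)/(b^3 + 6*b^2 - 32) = (b^3 + 2*b^2 - 25*b - 50)/(b^3 + 6*b^2 - 32)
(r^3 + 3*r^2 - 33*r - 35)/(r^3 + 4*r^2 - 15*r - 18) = (r^2 + 2*r - 35)/(r^2 + 3*r - 18)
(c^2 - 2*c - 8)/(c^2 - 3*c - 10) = (c - 4)/(c - 5)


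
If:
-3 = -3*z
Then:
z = 1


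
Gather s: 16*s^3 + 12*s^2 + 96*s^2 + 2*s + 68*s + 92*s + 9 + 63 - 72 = 16*s^3 + 108*s^2 + 162*s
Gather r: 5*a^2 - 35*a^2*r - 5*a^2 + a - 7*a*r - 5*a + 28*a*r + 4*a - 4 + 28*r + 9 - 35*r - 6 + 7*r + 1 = r*(-35*a^2 + 21*a)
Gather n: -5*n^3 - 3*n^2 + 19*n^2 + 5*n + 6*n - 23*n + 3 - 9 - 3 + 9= -5*n^3 + 16*n^2 - 12*n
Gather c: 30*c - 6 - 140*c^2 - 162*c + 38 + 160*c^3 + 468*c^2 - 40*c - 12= 160*c^3 + 328*c^2 - 172*c + 20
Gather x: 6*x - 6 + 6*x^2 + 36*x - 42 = 6*x^2 + 42*x - 48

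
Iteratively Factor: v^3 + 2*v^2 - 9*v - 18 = (v - 3)*(v^2 + 5*v + 6) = (v - 3)*(v + 3)*(v + 2)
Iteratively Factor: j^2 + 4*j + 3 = (j + 1)*(j + 3)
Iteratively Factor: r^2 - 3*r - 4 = (r - 4)*(r + 1)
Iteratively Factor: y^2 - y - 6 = (y - 3)*(y + 2)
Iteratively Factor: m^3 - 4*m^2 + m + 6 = (m - 2)*(m^2 - 2*m - 3) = (m - 3)*(m - 2)*(m + 1)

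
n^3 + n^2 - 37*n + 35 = (n - 5)*(n - 1)*(n + 7)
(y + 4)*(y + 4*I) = y^2 + 4*y + 4*I*y + 16*I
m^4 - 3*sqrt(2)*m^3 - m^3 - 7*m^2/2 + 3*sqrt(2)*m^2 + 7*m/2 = m*(m - 1)*(m - 7*sqrt(2)/2)*(m + sqrt(2)/2)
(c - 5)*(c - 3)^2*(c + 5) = c^4 - 6*c^3 - 16*c^2 + 150*c - 225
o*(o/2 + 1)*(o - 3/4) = o^3/2 + 5*o^2/8 - 3*o/4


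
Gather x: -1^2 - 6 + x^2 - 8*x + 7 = x^2 - 8*x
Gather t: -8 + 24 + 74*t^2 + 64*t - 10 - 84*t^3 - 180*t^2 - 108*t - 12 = -84*t^3 - 106*t^2 - 44*t - 6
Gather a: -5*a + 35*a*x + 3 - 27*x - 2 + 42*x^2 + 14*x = a*(35*x - 5) + 42*x^2 - 13*x + 1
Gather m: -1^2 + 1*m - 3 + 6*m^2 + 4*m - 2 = 6*m^2 + 5*m - 6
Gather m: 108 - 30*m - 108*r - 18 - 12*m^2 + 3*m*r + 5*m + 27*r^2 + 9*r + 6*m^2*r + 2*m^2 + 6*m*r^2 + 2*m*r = m^2*(6*r - 10) + m*(6*r^2 + 5*r - 25) + 27*r^2 - 99*r + 90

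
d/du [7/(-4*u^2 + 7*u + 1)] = 7*(8*u - 7)/(-4*u^2 + 7*u + 1)^2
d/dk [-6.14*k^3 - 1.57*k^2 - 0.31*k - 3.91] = -18.42*k^2 - 3.14*k - 0.31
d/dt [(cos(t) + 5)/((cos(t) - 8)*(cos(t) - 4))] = (cos(t)^2 + 10*cos(t) - 92)*sin(t)/((cos(t) - 8)^2*(cos(t) - 4)^2)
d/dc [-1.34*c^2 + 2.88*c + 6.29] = 2.88 - 2.68*c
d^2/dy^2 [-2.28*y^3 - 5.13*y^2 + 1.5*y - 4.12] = -13.68*y - 10.26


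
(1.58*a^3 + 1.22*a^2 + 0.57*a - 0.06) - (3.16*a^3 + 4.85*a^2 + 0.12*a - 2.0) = -1.58*a^3 - 3.63*a^2 + 0.45*a + 1.94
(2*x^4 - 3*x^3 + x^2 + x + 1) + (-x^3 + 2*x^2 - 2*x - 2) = 2*x^4 - 4*x^3 + 3*x^2 - x - 1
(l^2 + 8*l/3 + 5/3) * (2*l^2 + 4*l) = 2*l^4 + 28*l^3/3 + 14*l^2 + 20*l/3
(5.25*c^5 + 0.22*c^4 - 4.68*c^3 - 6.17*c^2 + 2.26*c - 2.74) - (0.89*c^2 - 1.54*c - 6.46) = 5.25*c^5 + 0.22*c^4 - 4.68*c^3 - 7.06*c^2 + 3.8*c + 3.72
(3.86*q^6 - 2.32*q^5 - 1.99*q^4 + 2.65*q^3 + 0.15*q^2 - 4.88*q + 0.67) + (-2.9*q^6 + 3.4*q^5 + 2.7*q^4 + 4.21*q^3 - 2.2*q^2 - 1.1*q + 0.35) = 0.96*q^6 + 1.08*q^5 + 0.71*q^4 + 6.86*q^3 - 2.05*q^2 - 5.98*q + 1.02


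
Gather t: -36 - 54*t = -54*t - 36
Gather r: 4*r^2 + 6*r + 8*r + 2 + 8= 4*r^2 + 14*r + 10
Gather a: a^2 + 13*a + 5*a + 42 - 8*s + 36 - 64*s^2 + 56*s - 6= a^2 + 18*a - 64*s^2 + 48*s + 72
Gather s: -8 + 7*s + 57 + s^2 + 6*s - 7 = s^2 + 13*s + 42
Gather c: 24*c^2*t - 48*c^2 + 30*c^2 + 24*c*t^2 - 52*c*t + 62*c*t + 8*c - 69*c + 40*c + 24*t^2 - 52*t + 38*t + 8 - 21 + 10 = c^2*(24*t - 18) + c*(24*t^2 + 10*t - 21) + 24*t^2 - 14*t - 3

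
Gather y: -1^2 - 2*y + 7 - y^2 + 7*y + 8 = -y^2 + 5*y + 14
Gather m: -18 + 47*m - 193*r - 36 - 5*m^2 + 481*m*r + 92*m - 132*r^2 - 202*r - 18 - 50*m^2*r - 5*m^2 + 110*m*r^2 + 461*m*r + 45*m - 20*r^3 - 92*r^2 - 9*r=m^2*(-50*r - 10) + m*(110*r^2 + 942*r + 184) - 20*r^3 - 224*r^2 - 404*r - 72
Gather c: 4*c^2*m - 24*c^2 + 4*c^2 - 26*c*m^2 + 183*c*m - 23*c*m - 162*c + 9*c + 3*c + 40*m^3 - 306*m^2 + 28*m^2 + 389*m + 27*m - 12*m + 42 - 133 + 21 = c^2*(4*m - 20) + c*(-26*m^2 + 160*m - 150) + 40*m^3 - 278*m^2 + 404*m - 70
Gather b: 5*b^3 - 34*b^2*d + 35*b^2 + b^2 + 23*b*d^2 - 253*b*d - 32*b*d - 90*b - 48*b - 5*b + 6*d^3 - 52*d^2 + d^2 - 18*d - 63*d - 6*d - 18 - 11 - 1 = 5*b^3 + b^2*(36 - 34*d) + b*(23*d^2 - 285*d - 143) + 6*d^3 - 51*d^2 - 87*d - 30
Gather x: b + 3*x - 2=b + 3*x - 2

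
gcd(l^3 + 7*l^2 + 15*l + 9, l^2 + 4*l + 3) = l^2 + 4*l + 3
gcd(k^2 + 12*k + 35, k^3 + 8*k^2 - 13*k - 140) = k^2 + 12*k + 35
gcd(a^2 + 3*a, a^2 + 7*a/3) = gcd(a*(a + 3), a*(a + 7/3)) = a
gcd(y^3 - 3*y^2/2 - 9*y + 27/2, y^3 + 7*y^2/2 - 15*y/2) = y - 3/2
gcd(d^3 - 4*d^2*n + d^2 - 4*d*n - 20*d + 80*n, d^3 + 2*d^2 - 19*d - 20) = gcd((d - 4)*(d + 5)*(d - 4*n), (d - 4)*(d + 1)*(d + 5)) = d^2 + d - 20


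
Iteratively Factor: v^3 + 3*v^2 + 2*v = (v + 1)*(v^2 + 2*v) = (v + 1)*(v + 2)*(v)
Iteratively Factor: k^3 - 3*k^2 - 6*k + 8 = (k - 1)*(k^2 - 2*k - 8) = (k - 4)*(k - 1)*(k + 2)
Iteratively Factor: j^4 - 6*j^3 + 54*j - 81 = (j - 3)*(j^3 - 3*j^2 - 9*j + 27) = (j - 3)^2*(j^2 - 9) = (j - 3)^2*(j + 3)*(j - 3)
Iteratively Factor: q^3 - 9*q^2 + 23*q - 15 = (q - 5)*(q^2 - 4*q + 3) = (q - 5)*(q - 3)*(q - 1)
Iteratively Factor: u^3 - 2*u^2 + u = (u - 1)*(u^2 - u) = (u - 1)^2*(u)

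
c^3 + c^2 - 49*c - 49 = (c - 7)*(c + 1)*(c + 7)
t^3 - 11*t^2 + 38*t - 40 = (t - 5)*(t - 4)*(t - 2)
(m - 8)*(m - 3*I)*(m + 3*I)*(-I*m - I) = -I*m^4 + 7*I*m^3 - I*m^2 + 63*I*m + 72*I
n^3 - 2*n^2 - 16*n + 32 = (n - 4)*(n - 2)*(n + 4)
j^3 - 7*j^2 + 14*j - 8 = (j - 4)*(j - 2)*(j - 1)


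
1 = 1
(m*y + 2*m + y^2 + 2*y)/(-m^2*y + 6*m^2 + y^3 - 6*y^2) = (y + 2)/(-m*y + 6*m + y^2 - 6*y)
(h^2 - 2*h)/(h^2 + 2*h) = (h - 2)/(h + 2)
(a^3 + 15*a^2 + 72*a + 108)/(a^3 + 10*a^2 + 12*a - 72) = (a + 3)/(a - 2)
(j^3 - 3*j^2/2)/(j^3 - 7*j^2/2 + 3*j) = j/(j - 2)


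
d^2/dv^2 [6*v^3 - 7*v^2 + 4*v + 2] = 36*v - 14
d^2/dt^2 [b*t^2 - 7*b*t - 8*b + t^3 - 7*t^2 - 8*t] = 2*b + 6*t - 14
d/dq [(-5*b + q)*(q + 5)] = -5*b + 2*q + 5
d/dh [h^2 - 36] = 2*h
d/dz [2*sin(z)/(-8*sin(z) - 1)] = -2*cos(z)/(8*sin(z) + 1)^2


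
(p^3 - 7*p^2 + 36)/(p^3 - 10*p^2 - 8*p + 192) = (p^2 - p - 6)/(p^2 - 4*p - 32)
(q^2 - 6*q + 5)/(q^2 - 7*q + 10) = (q - 1)/(q - 2)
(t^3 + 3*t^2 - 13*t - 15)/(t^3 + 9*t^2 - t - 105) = (t + 1)/(t + 7)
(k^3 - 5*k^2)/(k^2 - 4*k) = k*(k - 5)/(k - 4)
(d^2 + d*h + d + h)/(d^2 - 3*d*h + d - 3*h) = (d + h)/(d - 3*h)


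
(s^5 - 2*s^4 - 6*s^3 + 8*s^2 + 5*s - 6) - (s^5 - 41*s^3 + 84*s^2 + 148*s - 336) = -2*s^4 + 35*s^3 - 76*s^2 - 143*s + 330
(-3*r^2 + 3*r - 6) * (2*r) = -6*r^3 + 6*r^2 - 12*r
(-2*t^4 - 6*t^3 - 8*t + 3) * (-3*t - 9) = 6*t^5 + 36*t^4 + 54*t^3 + 24*t^2 + 63*t - 27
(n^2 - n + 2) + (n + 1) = n^2 + 3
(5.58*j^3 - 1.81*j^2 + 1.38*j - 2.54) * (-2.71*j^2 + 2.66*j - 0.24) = -15.1218*j^5 + 19.7479*j^4 - 9.8936*j^3 + 10.9886*j^2 - 7.0876*j + 0.6096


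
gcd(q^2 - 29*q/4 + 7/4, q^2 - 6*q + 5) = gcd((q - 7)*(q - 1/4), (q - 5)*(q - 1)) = 1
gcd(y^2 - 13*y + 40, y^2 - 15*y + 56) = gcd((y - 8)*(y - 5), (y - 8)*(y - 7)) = y - 8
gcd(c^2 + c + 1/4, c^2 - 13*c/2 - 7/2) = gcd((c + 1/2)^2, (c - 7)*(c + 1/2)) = c + 1/2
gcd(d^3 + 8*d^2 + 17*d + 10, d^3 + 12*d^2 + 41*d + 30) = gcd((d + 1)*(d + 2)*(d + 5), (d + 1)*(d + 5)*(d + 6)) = d^2 + 6*d + 5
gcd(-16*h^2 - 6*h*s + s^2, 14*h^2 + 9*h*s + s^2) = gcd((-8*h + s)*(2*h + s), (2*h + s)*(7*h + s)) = 2*h + s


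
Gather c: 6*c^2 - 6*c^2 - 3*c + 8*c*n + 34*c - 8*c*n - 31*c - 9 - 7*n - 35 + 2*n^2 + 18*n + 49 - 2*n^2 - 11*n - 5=0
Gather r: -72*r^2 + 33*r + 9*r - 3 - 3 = -72*r^2 + 42*r - 6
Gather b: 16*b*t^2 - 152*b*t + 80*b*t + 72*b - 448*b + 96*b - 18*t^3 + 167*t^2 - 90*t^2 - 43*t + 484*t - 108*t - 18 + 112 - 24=b*(16*t^2 - 72*t - 280) - 18*t^3 + 77*t^2 + 333*t + 70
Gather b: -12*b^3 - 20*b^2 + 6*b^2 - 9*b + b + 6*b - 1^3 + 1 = -12*b^3 - 14*b^2 - 2*b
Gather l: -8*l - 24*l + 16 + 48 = 64 - 32*l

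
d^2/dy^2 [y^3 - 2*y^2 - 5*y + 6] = 6*y - 4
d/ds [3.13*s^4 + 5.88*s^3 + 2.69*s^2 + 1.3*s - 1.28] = 12.52*s^3 + 17.64*s^2 + 5.38*s + 1.3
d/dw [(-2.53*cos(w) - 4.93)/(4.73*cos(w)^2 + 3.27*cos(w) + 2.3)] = (11.9669*sin(w)^2 - 46.6378*cos(w) - 22.269)*sin(w)/(4.73*cos(w)^2 + 3.27*cos(w) + 2.3)^2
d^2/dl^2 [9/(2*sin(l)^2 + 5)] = 36*(-4*sin(l)^4 + 16*sin(l)^2 - 5)/(6 - cos(2*l))^3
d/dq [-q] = -1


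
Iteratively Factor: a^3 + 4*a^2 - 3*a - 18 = (a + 3)*(a^2 + a - 6) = (a - 2)*(a + 3)*(a + 3)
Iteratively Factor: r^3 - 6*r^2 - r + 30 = (r - 3)*(r^2 - 3*r - 10) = (r - 5)*(r - 3)*(r + 2)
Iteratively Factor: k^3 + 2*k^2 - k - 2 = (k + 2)*(k^2 - 1) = (k - 1)*(k + 2)*(k + 1)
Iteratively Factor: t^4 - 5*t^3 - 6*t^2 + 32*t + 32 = (t + 2)*(t^3 - 7*t^2 + 8*t + 16) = (t - 4)*(t + 2)*(t^2 - 3*t - 4) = (t - 4)*(t + 1)*(t + 2)*(t - 4)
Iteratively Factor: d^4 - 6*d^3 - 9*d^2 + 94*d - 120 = (d - 3)*(d^3 - 3*d^2 - 18*d + 40) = (d - 3)*(d - 2)*(d^2 - d - 20) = (d - 5)*(d - 3)*(d - 2)*(d + 4)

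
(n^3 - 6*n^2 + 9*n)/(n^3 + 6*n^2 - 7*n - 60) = n*(n - 3)/(n^2 + 9*n + 20)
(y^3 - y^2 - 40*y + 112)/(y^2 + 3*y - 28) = y - 4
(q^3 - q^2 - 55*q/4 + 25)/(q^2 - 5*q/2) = q + 3/2 - 10/q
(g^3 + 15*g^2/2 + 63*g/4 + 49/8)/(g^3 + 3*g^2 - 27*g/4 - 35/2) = (4*g^2 + 16*g + 7)/(2*(2*g^2 - g - 10))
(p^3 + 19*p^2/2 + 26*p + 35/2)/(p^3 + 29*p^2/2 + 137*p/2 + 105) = (p + 1)/(p + 6)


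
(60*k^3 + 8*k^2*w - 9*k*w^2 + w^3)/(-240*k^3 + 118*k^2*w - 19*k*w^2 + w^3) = (2*k + w)/(-8*k + w)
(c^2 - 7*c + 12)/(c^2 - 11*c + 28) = (c - 3)/(c - 7)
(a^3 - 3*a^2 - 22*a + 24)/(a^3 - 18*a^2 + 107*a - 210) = (a^2 + 3*a - 4)/(a^2 - 12*a + 35)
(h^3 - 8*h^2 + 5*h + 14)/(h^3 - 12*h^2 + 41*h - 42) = (h + 1)/(h - 3)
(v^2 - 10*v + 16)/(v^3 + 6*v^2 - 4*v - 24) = (v - 8)/(v^2 + 8*v + 12)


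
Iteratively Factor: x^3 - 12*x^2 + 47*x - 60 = (x - 4)*(x^2 - 8*x + 15) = (x - 4)*(x - 3)*(x - 5)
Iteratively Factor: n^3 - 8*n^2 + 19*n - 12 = (n - 4)*(n^2 - 4*n + 3) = (n - 4)*(n - 1)*(n - 3)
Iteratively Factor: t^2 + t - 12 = (t - 3)*(t + 4)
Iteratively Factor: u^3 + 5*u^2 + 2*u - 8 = (u + 2)*(u^2 + 3*u - 4) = (u - 1)*(u + 2)*(u + 4)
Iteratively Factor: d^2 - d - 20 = (d - 5)*(d + 4)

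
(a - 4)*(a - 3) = a^2 - 7*a + 12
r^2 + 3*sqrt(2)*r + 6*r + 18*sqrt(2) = (r + 6)*(r + 3*sqrt(2))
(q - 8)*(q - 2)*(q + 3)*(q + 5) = q^4 - 2*q^3 - 49*q^2 - 22*q + 240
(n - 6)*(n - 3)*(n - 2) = n^3 - 11*n^2 + 36*n - 36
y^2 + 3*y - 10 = (y - 2)*(y + 5)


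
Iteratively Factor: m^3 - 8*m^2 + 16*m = (m - 4)*(m^2 - 4*m) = (m - 4)^2*(m)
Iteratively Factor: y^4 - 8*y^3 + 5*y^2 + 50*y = (y - 5)*(y^3 - 3*y^2 - 10*y) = (y - 5)^2*(y^2 + 2*y) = (y - 5)^2*(y + 2)*(y)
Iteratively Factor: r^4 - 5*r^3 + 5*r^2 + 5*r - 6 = (r + 1)*(r^3 - 6*r^2 + 11*r - 6) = (r - 3)*(r + 1)*(r^2 - 3*r + 2) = (r - 3)*(r - 1)*(r + 1)*(r - 2)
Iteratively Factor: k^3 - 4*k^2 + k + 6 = (k - 3)*(k^2 - k - 2) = (k - 3)*(k - 2)*(k + 1)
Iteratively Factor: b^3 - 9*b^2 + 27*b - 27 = (b - 3)*(b^2 - 6*b + 9) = (b - 3)^2*(b - 3)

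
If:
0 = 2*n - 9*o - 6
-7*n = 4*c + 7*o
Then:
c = -77*o/8 - 21/4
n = 9*o/2 + 3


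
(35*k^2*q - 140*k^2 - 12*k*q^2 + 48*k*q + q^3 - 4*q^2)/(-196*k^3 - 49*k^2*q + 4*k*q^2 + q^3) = (-5*k*q + 20*k + q^2 - 4*q)/(28*k^2 + 11*k*q + q^2)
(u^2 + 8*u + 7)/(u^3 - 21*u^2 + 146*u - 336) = (u^2 + 8*u + 7)/(u^3 - 21*u^2 + 146*u - 336)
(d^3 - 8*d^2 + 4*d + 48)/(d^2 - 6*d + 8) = (d^2 - 4*d - 12)/(d - 2)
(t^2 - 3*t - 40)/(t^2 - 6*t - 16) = (t + 5)/(t + 2)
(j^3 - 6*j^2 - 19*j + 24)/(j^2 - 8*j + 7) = (j^2 - 5*j - 24)/(j - 7)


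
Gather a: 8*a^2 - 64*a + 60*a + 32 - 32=8*a^2 - 4*a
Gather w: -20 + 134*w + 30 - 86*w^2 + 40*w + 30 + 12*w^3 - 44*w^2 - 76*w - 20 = 12*w^3 - 130*w^2 + 98*w + 20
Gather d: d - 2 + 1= d - 1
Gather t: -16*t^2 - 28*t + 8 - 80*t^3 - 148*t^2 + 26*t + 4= -80*t^3 - 164*t^2 - 2*t + 12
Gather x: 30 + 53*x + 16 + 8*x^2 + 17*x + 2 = 8*x^2 + 70*x + 48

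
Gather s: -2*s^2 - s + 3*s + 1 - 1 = -2*s^2 + 2*s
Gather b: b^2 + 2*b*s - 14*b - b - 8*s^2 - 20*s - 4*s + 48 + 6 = b^2 + b*(2*s - 15) - 8*s^2 - 24*s + 54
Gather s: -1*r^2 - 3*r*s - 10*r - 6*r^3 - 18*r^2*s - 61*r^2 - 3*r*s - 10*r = -6*r^3 - 62*r^2 - 20*r + s*(-18*r^2 - 6*r)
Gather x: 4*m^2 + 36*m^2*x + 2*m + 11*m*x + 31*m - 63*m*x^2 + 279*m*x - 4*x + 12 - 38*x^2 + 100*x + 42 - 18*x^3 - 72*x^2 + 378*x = 4*m^2 + 33*m - 18*x^3 + x^2*(-63*m - 110) + x*(36*m^2 + 290*m + 474) + 54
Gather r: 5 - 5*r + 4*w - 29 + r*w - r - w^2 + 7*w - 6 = r*(w - 6) - w^2 + 11*w - 30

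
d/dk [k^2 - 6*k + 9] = 2*k - 6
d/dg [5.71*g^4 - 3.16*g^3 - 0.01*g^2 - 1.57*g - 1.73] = 22.84*g^3 - 9.48*g^2 - 0.02*g - 1.57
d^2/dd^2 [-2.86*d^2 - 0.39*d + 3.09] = -5.72000000000000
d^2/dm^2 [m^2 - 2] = 2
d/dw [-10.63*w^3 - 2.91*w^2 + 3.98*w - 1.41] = -31.89*w^2 - 5.82*w + 3.98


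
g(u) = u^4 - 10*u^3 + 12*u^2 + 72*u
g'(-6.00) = -2016.00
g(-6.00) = 3456.00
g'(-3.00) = -378.00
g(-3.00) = 243.00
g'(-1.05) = 9.09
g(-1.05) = -49.58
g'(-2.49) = -235.52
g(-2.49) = 87.94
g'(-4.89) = -1230.44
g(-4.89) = 1675.96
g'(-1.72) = -78.39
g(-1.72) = -28.70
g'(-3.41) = -517.29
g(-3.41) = 425.75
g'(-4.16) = -834.97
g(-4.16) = 927.54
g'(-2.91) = -350.45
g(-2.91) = 210.23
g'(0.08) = 73.73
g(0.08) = 5.83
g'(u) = 4*u^3 - 30*u^2 + 24*u + 72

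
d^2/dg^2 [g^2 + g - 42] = 2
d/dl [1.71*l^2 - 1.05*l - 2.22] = 3.42*l - 1.05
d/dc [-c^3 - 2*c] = -3*c^2 - 2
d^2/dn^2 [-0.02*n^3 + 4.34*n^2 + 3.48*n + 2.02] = 8.68 - 0.12*n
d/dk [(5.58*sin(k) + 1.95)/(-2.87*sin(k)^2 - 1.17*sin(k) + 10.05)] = (16.0146*sin(k)^2 + 11.193*sin(k) + 58.3605)*cos(k)/(8.2369*sin(k)^4 + 6.7158*sin(k)^3 - 56.3181*sin(k)^2 - 23.517*sin(k) + 101.0025)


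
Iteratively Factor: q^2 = (q)*(q)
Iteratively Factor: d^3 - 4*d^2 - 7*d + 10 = (d - 5)*(d^2 + d - 2) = (d - 5)*(d + 2)*(d - 1)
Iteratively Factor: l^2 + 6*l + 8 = (l + 2)*(l + 4)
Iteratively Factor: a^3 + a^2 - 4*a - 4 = (a + 1)*(a^2 - 4) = (a + 1)*(a + 2)*(a - 2)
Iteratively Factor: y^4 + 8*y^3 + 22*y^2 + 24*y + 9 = (y + 3)*(y^3 + 5*y^2 + 7*y + 3) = (y + 1)*(y + 3)*(y^2 + 4*y + 3) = (y + 1)^2*(y + 3)*(y + 3)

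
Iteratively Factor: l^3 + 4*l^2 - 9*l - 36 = (l - 3)*(l^2 + 7*l + 12) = (l - 3)*(l + 3)*(l + 4)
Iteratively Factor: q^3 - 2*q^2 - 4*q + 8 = (q - 2)*(q^2 - 4) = (q - 2)^2*(q + 2)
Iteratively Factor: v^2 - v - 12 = (v - 4)*(v + 3)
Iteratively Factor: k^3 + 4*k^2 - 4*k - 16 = (k - 2)*(k^2 + 6*k + 8) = (k - 2)*(k + 2)*(k + 4)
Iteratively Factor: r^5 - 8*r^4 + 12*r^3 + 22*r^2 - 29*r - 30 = (r - 2)*(r^4 - 6*r^3 + 22*r + 15) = (r - 5)*(r - 2)*(r^3 - r^2 - 5*r - 3) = (r - 5)*(r - 3)*(r - 2)*(r^2 + 2*r + 1) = (r - 5)*(r - 3)*(r - 2)*(r + 1)*(r + 1)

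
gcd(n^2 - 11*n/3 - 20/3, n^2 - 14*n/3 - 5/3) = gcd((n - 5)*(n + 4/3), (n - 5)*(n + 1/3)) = n - 5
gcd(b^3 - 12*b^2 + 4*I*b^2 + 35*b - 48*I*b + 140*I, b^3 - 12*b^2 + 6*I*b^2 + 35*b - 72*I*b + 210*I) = b^2 - 12*b + 35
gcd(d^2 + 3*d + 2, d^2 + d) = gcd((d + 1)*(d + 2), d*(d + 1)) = d + 1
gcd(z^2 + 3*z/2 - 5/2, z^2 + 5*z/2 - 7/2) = z - 1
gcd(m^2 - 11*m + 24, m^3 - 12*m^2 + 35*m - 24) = m^2 - 11*m + 24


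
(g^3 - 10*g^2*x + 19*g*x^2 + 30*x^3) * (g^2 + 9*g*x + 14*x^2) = g^5 - g^4*x - 57*g^3*x^2 + 61*g^2*x^3 + 536*g*x^4 + 420*x^5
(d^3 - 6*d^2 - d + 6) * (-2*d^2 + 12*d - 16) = -2*d^5 + 24*d^4 - 86*d^3 + 72*d^2 + 88*d - 96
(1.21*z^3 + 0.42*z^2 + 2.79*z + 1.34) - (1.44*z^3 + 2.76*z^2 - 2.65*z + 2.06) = -0.23*z^3 - 2.34*z^2 + 5.44*z - 0.72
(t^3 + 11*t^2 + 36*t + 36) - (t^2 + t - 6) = t^3 + 10*t^2 + 35*t + 42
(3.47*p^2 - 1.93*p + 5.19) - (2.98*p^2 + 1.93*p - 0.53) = 0.49*p^2 - 3.86*p + 5.72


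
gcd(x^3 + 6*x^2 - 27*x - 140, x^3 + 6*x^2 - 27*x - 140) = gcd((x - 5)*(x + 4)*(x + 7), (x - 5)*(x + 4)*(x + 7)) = x^3 + 6*x^2 - 27*x - 140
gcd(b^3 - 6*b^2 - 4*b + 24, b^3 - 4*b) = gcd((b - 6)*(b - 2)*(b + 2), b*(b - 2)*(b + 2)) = b^2 - 4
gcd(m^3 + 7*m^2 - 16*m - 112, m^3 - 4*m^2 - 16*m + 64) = m^2 - 16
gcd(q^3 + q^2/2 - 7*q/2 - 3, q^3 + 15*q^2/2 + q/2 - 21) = 1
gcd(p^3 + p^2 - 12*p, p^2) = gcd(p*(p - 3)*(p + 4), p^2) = p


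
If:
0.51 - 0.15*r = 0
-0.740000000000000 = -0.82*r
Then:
No Solution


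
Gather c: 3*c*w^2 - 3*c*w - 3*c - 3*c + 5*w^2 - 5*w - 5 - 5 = c*(3*w^2 - 3*w - 6) + 5*w^2 - 5*w - 10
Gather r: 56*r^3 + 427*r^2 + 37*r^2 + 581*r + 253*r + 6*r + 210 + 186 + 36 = 56*r^3 + 464*r^2 + 840*r + 432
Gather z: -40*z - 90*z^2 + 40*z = -90*z^2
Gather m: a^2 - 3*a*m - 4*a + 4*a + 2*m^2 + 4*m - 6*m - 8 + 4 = a^2 + 2*m^2 + m*(-3*a - 2) - 4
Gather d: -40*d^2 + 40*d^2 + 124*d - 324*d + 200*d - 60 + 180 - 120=0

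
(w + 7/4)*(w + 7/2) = w^2 + 21*w/4 + 49/8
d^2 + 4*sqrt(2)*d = d*(d + 4*sqrt(2))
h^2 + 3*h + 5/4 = (h + 1/2)*(h + 5/2)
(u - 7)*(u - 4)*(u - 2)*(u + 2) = u^4 - 11*u^3 + 24*u^2 + 44*u - 112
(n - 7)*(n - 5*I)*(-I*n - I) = -I*n^3 - 5*n^2 + 6*I*n^2 + 30*n + 7*I*n + 35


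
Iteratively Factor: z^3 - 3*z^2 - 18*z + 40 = (z + 4)*(z^2 - 7*z + 10) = (z - 5)*(z + 4)*(z - 2)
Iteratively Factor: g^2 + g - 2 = (g - 1)*(g + 2)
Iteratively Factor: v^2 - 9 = (v - 3)*(v + 3)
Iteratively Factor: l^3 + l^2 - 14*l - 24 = (l - 4)*(l^2 + 5*l + 6) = (l - 4)*(l + 2)*(l + 3)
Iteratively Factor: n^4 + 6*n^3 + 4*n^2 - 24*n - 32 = (n + 2)*(n^3 + 4*n^2 - 4*n - 16) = (n + 2)*(n + 4)*(n^2 - 4) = (n + 2)^2*(n + 4)*(n - 2)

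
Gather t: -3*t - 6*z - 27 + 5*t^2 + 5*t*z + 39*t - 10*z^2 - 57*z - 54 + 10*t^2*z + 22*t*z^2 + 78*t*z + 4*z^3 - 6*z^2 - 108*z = t^2*(10*z + 5) + t*(22*z^2 + 83*z + 36) + 4*z^3 - 16*z^2 - 171*z - 81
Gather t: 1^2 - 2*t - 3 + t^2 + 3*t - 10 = t^2 + t - 12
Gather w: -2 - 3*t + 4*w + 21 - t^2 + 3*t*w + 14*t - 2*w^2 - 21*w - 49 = -t^2 + 11*t - 2*w^2 + w*(3*t - 17) - 30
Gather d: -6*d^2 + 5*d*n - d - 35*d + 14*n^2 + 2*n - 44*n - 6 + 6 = -6*d^2 + d*(5*n - 36) + 14*n^2 - 42*n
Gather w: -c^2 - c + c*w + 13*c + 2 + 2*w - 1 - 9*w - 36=-c^2 + 12*c + w*(c - 7) - 35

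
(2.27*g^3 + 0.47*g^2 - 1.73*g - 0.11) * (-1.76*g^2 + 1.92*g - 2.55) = -3.9952*g^5 + 3.5312*g^4 - 1.8413*g^3 - 4.3265*g^2 + 4.2003*g + 0.2805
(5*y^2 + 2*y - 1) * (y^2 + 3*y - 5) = 5*y^4 + 17*y^3 - 20*y^2 - 13*y + 5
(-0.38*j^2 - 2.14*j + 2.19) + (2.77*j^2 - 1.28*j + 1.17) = 2.39*j^2 - 3.42*j + 3.36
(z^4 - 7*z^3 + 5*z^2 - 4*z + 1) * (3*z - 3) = 3*z^5 - 24*z^4 + 36*z^3 - 27*z^2 + 15*z - 3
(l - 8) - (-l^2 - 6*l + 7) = l^2 + 7*l - 15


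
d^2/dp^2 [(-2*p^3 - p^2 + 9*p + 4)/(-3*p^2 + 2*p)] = 2*(-67*p^3 - 108*p^2 + 72*p - 16)/(p^3*(27*p^3 - 54*p^2 + 36*p - 8))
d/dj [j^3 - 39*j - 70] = 3*j^2 - 39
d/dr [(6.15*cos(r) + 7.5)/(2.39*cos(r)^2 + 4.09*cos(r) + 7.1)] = (14.6985*cos(r)^2 + 35.85*cos(r) - 12.99)*sin(r)/(5.7121*cos(r)^4 + 19.5502*cos(r)^3 + 50.6661*cos(r)^2 + 58.078*cos(r) + 50.41)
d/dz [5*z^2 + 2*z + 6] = 10*z + 2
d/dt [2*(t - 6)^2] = 4*t - 24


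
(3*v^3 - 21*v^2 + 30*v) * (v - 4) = 3*v^4 - 33*v^3 + 114*v^2 - 120*v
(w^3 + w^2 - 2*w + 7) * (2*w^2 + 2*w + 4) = 2*w^5 + 4*w^4 + 2*w^3 + 14*w^2 + 6*w + 28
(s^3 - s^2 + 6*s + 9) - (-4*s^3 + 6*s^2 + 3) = 5*s^3 - 7*s^2 + 6*s + 6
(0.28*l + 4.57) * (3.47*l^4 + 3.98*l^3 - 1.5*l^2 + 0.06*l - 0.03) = 0.9716*l^5 + 16.9723*l^4 + 17.7686*l^3 - 6.8382*l^2 + 0.2658*l - 0.1371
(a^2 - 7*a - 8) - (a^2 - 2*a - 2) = -5*a - 6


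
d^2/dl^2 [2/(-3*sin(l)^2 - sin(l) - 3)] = 2*(36*sin(l)^4 + 9*sin(l)^3 - 89*sin(l)^2 - 21*sin(l) + 16)/(3*sin(l)^2 + sin(l) + 3)^3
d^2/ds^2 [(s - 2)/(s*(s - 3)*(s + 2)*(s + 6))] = 2*(6*s^7 + 20*s^6 - 111*s^5 - 156*s^4 + 1428*s^3 + 216*s^2 - 2592*s - 2592)/(s^3*(s^9 + 15*s^8 + 39*s^7 - 343*s^6 - 1548*s^5 + 2052*s^4 + 15120*s^3 + 3888*s^2 - 46656*s - 46656))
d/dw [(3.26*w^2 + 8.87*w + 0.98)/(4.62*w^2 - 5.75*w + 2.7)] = (-59.7244*w^2 + 8.5488*w + 29.584)/(21.3444*w^4 - 53.13*w^3 + 58.0105*w^2 - 31.05*w + 7.29)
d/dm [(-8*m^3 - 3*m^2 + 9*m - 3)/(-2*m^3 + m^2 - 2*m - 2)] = (-14*m^4 + 68*m^3 + 27*m^2 + 18*m - 24)/(4*m^6 - 4*m^5 + 9*m^4 + 4*m^3 + 8*m + 4)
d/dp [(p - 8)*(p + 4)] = 2*p - 4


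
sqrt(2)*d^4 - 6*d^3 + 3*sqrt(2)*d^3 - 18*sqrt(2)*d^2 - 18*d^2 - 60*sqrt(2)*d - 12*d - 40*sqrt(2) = (d + 2)*(d - 5*sqrt(2))*(d + 2*sqrt(2))*(sqrt(2)*d + sqrt(2))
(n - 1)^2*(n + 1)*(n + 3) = n^4 + 2*n^3 - 4*n^2 - 2*n + 3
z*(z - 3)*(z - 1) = z^3 - 4*z^2 + 3*z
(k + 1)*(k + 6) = k^2 + 7*k + 6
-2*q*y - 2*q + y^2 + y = (-2*q + y)*(y + 1)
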